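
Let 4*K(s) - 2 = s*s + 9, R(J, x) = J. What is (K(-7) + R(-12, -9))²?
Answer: 9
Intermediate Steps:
K(s) = 11/4 + s²/4 (K(s) = ½ + (s*s + 9)/4 = ½ + (s² + 9)/4 = ½ + (9 + s²)/4 = ½ + (9/4 + s²/4) = 11/4 + s²/4)
(K(-7) + R(-12, -9))² = ((11/4 + (¼)*(-7)²) - 12)² = ((11/4 + (¼)*49) - 12)² = ((11/4 + 49/4) - 12)² = (15 - 12)² = 3² = 9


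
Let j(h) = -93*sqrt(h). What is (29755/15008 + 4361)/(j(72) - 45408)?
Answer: -30971871139/322244230728 + 2029868933*sqrt(2)/1718635897216 ≈ -0.094443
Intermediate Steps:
(29755/15008 + 4361)/(j(72) - 45408) = (29755/15008 + 4361)/(-558*sqrt(2) - 45408) = 65479643/(15008*(-45408 - 558*sqrt(2)))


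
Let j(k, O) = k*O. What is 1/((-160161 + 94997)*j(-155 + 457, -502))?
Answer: 1/9879123056 ≈ 1.0122e-10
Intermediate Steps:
j(k, O) = O*k
1/((-160161 + 94997)*j(-155 + 457, -502)) = 1/((-160161 + 94997)*((-502*(-155 + 457)))) = 1/((-65164)*((-502*302))) = -1/65164/(-151604) = -1/65164*(-1/151604) = 1/9879123056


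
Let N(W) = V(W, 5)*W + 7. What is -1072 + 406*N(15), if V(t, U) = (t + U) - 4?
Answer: 99210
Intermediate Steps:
V(t, U) = -4 + U + t (V(t, U) = (U + t) - 4 = -4 + U + t)
N(W) = 7 + W*(1 + W) (N(W) = (-4 + 5 + W)*W + 7 = (1 + W)*W + 7 = W*(1 + W) + 7 = 7 + W*(1 + W))
-1072 + 406*N(15) = -1072 + 406*(7 + 15*(1 + 15)) = -1072 + 406*(7 + 15*16) = -1072 + 406*(7 + 240) = -1072 + 406*247 = -1072 + 100282 = 99210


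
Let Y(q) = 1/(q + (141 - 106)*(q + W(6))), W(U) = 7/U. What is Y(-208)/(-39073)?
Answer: 6/1745898859 ≈ 3.4366e-9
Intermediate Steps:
Y(q) = 1/(245/6 + 36*q) (Y(q) = 1/(q + (141 - 106)*(q + 7/6)) = 1/(q + 35*(q + 7*(⅙))) = 1/(q + 35*(q + 7/6)) = 1/(q + 35*(7/6 + q)) = 1/(q + (245/6 + 35*q)) = 1/(245/6 + 36*q))
Y(-208)/(-39073) = (6/(245 + 216*(-208)))/(-39073) = (6/(245 - 44928))*(-1/39073) = (6/(-44683))*(-1/39073) = (6*(-1/44683))*(-1/39073) = -6/44683*(-1/39073) = 6/1745898859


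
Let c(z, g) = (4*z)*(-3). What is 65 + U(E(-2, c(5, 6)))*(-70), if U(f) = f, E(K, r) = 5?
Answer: -285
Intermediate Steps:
c(z, g) = -12*z
65 + U(E(-2, c(5, 6)))*(-70) = 65 + 5*(-70) = 65 - 350 = -285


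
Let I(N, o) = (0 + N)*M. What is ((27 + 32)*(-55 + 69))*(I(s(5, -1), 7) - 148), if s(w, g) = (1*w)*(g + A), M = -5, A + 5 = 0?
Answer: 1652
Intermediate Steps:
A = -5 (A = -5 + 0 = -5)
s(w, g) = w*(-5 + g) (s(w, g) = (1*w)*(g - 5) = w*(-5 + g))
I(N, o) = -5*N (I(N, o) = (0 + N)*(-5) = N*(-5) = -5*N)
((27 + 32)*(-55 + 69))*(I(s(5, -1), 7) - 148) = ((27 + 32)*(-55 + 69))*(-25*(-5 - 1) - 148) = (59*14)*(-25*(-6) - 148) = 826*(-5*(-30) - 148) = 826*(150 - 148) = 826*2 = 1652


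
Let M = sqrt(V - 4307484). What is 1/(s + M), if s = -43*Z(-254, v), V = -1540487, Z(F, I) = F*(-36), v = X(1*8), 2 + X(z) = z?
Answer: -393192/154605796835 - I*sqrt(5847971)/154605796835 ≈ -2.5432e-6 - 1.5641e-8*I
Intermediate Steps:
X(z) = -2 + z
v = 6 (v = -2 + 1*8 = -2 + 8 = 6)
Z(F, I) = -36*F
M = I*sqrt(5847971) (M = sqrt(-1540487 - 4307484) = sqrt(-5847971) = I*sqrt(5847971) ≈ 2418.3*I)
s = -393192 (s = -(-1548)*(-254) = -43*9144 = -393192)
1/(s + M) = 1/(-393192 + I*sqrt(5847971))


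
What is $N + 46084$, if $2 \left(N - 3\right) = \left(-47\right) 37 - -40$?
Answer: $\frac{90475}{2} \approx 45238.0$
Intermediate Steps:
$N = - \frac{1693}{2}$ ($N = 3 + \frac{\left(-47\right) 37 - -40}{2} = 3 + \frac{-1739 + 40}{2} = 3 + \frac{1}{2} \left(-1699\right) = 3 - \frac{1699}{2} = - \frac{1693}{2} \approx -846.5$)
$N + 46084 = - \frac{1693}{2} + 46084 = \frac{90475}{2}$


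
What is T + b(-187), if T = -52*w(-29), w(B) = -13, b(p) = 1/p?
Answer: 126411/187 ≈ 675.99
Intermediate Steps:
T = 676 (T = -52*(-13) = 676)
T + b(-187) = 676 + 1/(-187) = 676 - 1/187 = 126411/187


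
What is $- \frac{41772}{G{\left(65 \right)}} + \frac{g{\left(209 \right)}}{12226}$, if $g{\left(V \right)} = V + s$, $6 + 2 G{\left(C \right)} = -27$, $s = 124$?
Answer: $\frac{340473311}{134486} \approx 2531.7$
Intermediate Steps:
$G{\left(C \right)} = - \frac{33}{2}$ ($G{\left(C \right)} = -3 + \frac{1}{2} \left(-27\right) = -3 - \frac{27}{2} = - \frac{33}{2}$)
$g{\left(V \right)} = 124 + V$ ($g{\left(V \right)} = V + 124 = 124 + V$)
$- \frac{41772}{G{\left(65 \right)}} + \frac{g{\left(209 \right)}}{12226} = - \frac{41772}{- \frac{33}{2}} + \frac{124 + 209}{12226} = \left(-41772\right) \left(- \frac{2}{33}\right) + 333 \cdot \frac{1}{12226} = \frac{27848}{11} + \frac{333}{12226} = \frac{340473311}{134486}$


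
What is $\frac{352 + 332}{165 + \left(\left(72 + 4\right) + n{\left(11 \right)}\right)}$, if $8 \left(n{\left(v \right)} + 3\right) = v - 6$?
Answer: $\frac{5472}{1909} \approx 2.8664$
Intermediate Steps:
$n{\left(v \right)} = - \frac{15}{4} + \frac{v}{8}$ ($n{\left(v \right)} = -3 + \frac{v - 6}{8} = -3 + \frac{-6 + v}{8} = -3 + \left(- \frac{3}{4} + \frac{v}{8}\right) = - \frac{15}{4} + \frac{v}{8}$)
$\frac{352 + 332}{165 + \left(\left(72 + 4\right) + n{\left(11 \right)}\right)} = \frac{352 + 332}{165 + \left(\left(72 + 4\right) + \left(- \frac{15}{4} + \frac{1}{8} \cdot 11\right)\right)} = \frac{684}{165 + \left(76 + \left(- \frac{15}{4} + \frac{11}{8}\right)\right)} = \frac{684}{165 + \left(76 - \frac{19}{8}\right)} = \frac{684}{165 + \frac{589}{8}} = \frac{684}{\frac{1909}{8}} = 684 \cdot \frac{8}{1909} = \frac{5472}{1909}$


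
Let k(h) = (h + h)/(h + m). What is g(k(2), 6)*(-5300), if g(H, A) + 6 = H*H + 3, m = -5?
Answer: 58300/9 ≈ 6477.8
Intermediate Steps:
k(h) = 2*h/(-5 + h) (k(h) = (h + h)/(h - 5) = (2*h)/(-5 + h) = 2*h/(-5 + h))
g(H, A) = -3 + H² (g(H, A) = -6 + (H*H + 3) = -6 + (H² + 3) = -6 + (3 + H²) = -3 + H²)
g(k(2), 6)*(-5300) = (-3 + (2*2/(-5 + 2))²)*(-5300) = (-3 + (2*2/(-3))²)*(-5300) = (-3 + (2*2*(-⅓))²)*(-5300) = (-3 + (-4/3)²)*(-5300) = (-3 + 16/9)*(-5300) = -11/9*(-5300) = 58300/9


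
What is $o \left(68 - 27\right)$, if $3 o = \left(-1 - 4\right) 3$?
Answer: $-205$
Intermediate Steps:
$o = -5$ ($o = \frac{\left(-1 - 4\right) 3}{3} = \frac{\left(-5\right) 3}{3} = \frac{1}{3} \left(-15\right) = -5$)
$o \left(68 - 27\right) = - 5 \left(68 - 27\right) = \left(-5\right) 41 = -205$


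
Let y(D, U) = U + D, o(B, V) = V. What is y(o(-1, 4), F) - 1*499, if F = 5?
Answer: -490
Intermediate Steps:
y(D, U) = D + U
y(o(-1, 4), F) - 1*499 = (4 + 5) - 1*499 = 9 - 499 = -490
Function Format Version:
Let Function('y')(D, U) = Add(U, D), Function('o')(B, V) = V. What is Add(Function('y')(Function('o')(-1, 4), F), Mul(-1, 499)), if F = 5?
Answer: -490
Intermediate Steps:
Function('y')(D, U) = Add(D, U)
Add(Function('y')(Function('o')(-1, 4), F), Mul(-1, 499)) = Add(Add(4, 5), Mul(-1, 499)) = Add(9, -499) = -490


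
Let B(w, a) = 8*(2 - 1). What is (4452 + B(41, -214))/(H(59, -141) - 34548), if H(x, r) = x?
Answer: -4460/34489 ≈ -0.12932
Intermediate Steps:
B(w, a) = 8 (B(w, a) = 8*1 = 8)
(4452 + B(41, -214))/(H(59, -141) - 34548) = (4452 + 8)/(59 - 34548) = 4460/(-34489) = 4460*(-1/34489) = -4460/34489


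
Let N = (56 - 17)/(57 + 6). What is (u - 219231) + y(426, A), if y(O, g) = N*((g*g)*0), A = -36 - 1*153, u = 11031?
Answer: -208200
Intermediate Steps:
A = -189 (A = -36 - 153 = -189)
N = 13/21 (N = 39/63 = 39*(1/63) = 13/21 ≈ 0.61905)
y(O, g) = 0 (y(O, g) = 13*((g*g)*0)/21 = 13*(g**2*0)/21 = (13/21)*0 = 0)
(u - 219231) + y(426, A) = (11031 - 219231) + 0 = -208200 + 0 = -208200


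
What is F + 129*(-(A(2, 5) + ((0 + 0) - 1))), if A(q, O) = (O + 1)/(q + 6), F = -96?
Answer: -255/4 ≈ -63.750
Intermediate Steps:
A(q, O) = (1 + O)/(6 + q)
F + 129*(-(A(2, 5) + ((0 + 0) - 1))) = -96 + 129*(-((1 + 5)/(6 + 2) + ((0 + 0) - 1))) = -96 + 129*(-(6/8 + (0 - 1))) = -96 + 129*(-((⅛)*6 - 1)) = -96 + 129*(-(¾ - 1)) = -96 + 129*(-1*(-¼)) = -96 + 129*(¼) = -96 + 129/4 = -255/4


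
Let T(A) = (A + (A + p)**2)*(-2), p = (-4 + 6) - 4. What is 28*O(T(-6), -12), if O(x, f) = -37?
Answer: -1036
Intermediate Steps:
p = -2 (p = 2 - 4 = -2)
T(A) = -2*A - 2*(-2 + A)**2 (T(A) = (A + (A - 2)**2)*(-2) = (A + (-2 + A)**2)*(-2) = -2*A - 2*(-2 + A)**2)
28*O(T(-6), -12) = 28*(-37) = -1036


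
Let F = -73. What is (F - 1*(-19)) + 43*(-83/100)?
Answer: -8969/100 ≈ -89.690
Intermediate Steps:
(F - 1*(-19)) + 43*(-83/100) = (-73 - 1*(-19)) + 43*(-83/100) = (-73 + 19) + 43*(-83*1/100) = -54 + 43*(-83/100) = -54 - 3569/100 = -8969/100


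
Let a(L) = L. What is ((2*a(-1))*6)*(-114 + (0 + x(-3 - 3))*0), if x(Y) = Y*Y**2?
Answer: 1368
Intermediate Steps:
x(Y) = Y**3
((2*a(-1))*6)*(-114 + (0 + x(-3 - 3))*0) = ((2*(-1))*6)*(-114 + (0 + (-3 - 3)**3)*0) = (-2*6)*(-114 + (0 + (-6)**3)*0) = -12*(-114 + (0 - 216)*0) = -12*(-114 - 216*0) = -12*(-114 + 0) = -12*(-114) = 1368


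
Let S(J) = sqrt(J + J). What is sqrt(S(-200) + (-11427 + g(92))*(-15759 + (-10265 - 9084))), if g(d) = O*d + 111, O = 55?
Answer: 2*sqrt(54908912 + 5*I) ≈ 14820.0 + 0.00067476*I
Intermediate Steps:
S(J) = sqrt(2)*sqrt(J) (S(J) = sqrt(2*J) = sqrt(2)*sqrt(J))
g(d) = 111 + 55*d (g(d) = 55*d + 111 = 111 + 55*d)
sqrt(S(-200) + (-11427 + g(92))*(-15759 + (-10265 - 9084))) = sqrt(sqrt(2)*sqrt(-200) + (-11427 + (111 + 55*92))*(-15759 + (-10265 - 9084))) = sqrt(sqrt(2)*(10*I*sqrt(2)) + (-11427 + (111 + 5060))*(-15759 - 19349)) = sqrt(20*I + (-11427 + 5171)*(-35108)) = sqrt(20*I - 6256*(-35108)) = sqrt(20*I + 219635648) = sqrt(219635648 + 20*I)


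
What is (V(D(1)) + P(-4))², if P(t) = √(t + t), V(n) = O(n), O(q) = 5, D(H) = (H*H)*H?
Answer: 17 + 20*I*√2 ≈ 17.0 + 28.284*I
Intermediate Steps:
D(H) = H³ (D(H) = H²*H = H³)
V(n) = 5
P(t) = √2*√t (P(t) = √(2*t) = √2*√t)
(V(D(1)) + P(-4))² = (5 + √2*√(-4))² = (5 + √2*(2*I))² = (5 + 2*I*√2)²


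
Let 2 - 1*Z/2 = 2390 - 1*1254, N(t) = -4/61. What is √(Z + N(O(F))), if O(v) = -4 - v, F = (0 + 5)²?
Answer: 4*I*√527467/61 ≈ 47.624*I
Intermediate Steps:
F = 25 (F = 5² = 25)
N(t) = -4/61 (N(t) = -4*1/61 = -4/61)
Z = -2268 (Z = 4 - 2*(2390 - 1*1254) = 4 - 2*(2390 - 1254) = 4 - 2*1136 = 4 - 2272 = -2268)
√(Z + N(O(F))) = √(-2268 - 4/61) = √(-138352/61) = 4*I*√527467/61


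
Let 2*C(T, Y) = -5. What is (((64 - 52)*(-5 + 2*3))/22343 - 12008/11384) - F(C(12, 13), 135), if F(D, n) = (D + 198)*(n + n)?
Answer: -1678284507632/31794089 ≈ -52786.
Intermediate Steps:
C(T, Y) = -5/2 (C(T, Y) = (½)*(-5) = -5/2)
F(D, n) = 2*n*(198 + D) (F(D, n) = (198 + D)*(2*n) = 2*n*(198 + D))
(((64 - 52)*(-5 + 2*3))/22343 - 12008/11384) - F(C(12, 13), 135) = (((64 - 52)*(-5 + 2*3))/22343 - 12008/11384) - 2*135*(198 - 5/2) = ((12*(-5 + 6))*(1/22343) - 12008*1/11384) - 2*135*391/2 = ((12*1)*(1/22343) - 1501/1423) - 1*52785 = (12*(1/22343) - 1501/1423) - 52785 = (12/22343 - 1501/1423) - 52785 = -33519767/31794089 - 52785 = -1678284507632/31794089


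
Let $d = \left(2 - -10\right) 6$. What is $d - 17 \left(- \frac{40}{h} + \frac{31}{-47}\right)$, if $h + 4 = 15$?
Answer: $\frac{74981}{517} \approx 145.03$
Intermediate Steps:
$h = 11$ ($h = -4 + 15 = 11$)
$d = 72$ ($d = \left(2 + 10\right) 6 = 12 \cdot 6 = 72$)
$d - 17 \left(- \frac{40}{h} + \frac{31}{-47}\right) = 72 - 17 \left(- \frac{40}{11} + \frac{31}{-47}\right) = 72 - 17 \left(\left(-40\right) \frac{1}{11} + 31 \left(- \frac{1}{47}\right)\right) = 72 - 17 \left(- \frac{40}{11} - \frac{31}{47}\right) = 72 - - \frac{37757}{517} = 72 + \frac{37757}{517} = \frac{74981}{517}$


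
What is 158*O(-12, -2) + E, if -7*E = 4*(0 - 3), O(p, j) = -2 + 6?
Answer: 4436/7 ≈ 633.71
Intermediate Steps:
O(p, j) = 4
E = 12/7 (E = -4*(0 - 3)/7 = -4*(-3)/7 = -1/7*(-12) = 12/7 ≈ 1.7143)
158*O(-12, -2) + E = 158*4 + 12/7 = 632 + 12/7 = 4436/7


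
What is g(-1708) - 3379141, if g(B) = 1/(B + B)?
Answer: -11543145657/3416 ≈ -3.3791e+6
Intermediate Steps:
g(B) = 1/(2*B)
g(-1708) - 3379141 = (½)/(-1708) - 3379141 = (½)*(-1/1708) - 3379141 = -1/3416 - 3379141 = -11543145657/3416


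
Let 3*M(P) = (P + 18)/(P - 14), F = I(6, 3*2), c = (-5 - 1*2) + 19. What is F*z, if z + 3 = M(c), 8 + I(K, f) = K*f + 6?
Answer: -272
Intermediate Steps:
c = 12 (c = (-5 - 2) + 19 = -7 + 19 = 12)
I(K, f) = -2 + K*f (I(K, f) = -8 + (K*f + 6) = -8 + (6 + K*f) = -2 + K*f)
F = 34 (F = -2 + 6*(3*2) = -2 + 6*6 = -2 + 36 = 34)
M(P) = (18 + P)/(3*(-14 + P)) (M(P) = ((P + 18)/(P - 14))/3 = ((18 + P)/(-14 + P))/3 = (18 + P)/(3*(-14 + P)))
z = -8 (z = -3 + (18 + 12)/(3*(-14 + 12)) = -3 + (⅓)*30/(-2) = -3 + (⅓)*(-½)*30 = -3 - 5 = -8)
F*z = 34*(-8) = -272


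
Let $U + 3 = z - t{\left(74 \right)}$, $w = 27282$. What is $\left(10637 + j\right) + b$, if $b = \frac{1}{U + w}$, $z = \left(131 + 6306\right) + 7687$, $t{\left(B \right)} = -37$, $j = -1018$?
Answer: $\frac{398611361}{41440} \approx 9619.0$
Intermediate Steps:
$z = 14124$ ($z = 6437 + 7687 = 14124$)
$U = 14158$ ($U = -3 + \left(14124 - -37\right) = -3 + \left(14124 + 37\right) = -3 + 14161 = 14158$)
$b = \frac{1}{41440}$ ($b = \frac{1}{14158 + 27282} = \frac{1}{41440} \approx 2.4131 \cdot 10^{-5}$)
$\left(10637 + j\right) + b = \left(10637 - 1018\right) + \frac{1}{41440} = 9619 + \frac{1}{41440} = \frac{398611361}{41440}$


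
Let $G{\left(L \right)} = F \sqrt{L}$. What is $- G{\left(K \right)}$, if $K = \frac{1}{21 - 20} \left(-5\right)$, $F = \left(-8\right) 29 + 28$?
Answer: $204 i \sqrt{5} \approx 456.16 i$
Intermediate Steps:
$F = -204$ ($F = -232 + 28 = -204$)
$K = -5$ ($K = 1^{-1} \left(-5\right) = 1 \left(-5\right) = -5$)
$G{\left(L \right)} = - 204 \sqrt{L}$
$- G{\left(K \right)} = - \left(-204\right) \sqrt{-5} = - \left(-204\right) i \sqrt{5} = 204 i \sqrt{5}$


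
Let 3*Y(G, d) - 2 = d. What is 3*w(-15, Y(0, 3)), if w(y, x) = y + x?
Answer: -40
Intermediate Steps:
Y(G, d) = ⅔ + d/3
w(y, x) = x + y
3*w(-15, Y(0, 3)) = 3*((⅔ + (⅓)*3) - 15) = 3*((⅔ + 1) - 15) = 3*(5/3 - 15) = 3*(-40/3) = -40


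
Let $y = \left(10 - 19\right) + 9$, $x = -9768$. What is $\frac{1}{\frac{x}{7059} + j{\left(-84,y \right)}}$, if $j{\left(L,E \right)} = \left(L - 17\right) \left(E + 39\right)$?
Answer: $- \frac{2353}{9271723} \approx -0.00025378$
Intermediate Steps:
$y = 0$ ($y = -9 + 9 = 0$)
$j{\left(L,E \right)} = \left(-17 + L\right) \left(39 + E\right)$
$\frac{1}{\frac{x}{7059} + j{\left(-84,y \right)}} = \frac{1}{- \frac{9768}{7059} + \left(-663 - 0 + 39 \left(-84\right) + 0 \left(-84\right)\right)} = \frac{1}{\left(-9768\right) \frac{1}{7059} + \left(-663 + 0 - 3276 + 0\right)} = \frac{1}{- \frac{3256}{2353} - 3939} = \frac{1}{- \frac{9271723}{2353}} = - \frac{2353}{9271723}$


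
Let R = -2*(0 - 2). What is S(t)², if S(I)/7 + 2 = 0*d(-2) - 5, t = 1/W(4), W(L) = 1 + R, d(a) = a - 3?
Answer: 2401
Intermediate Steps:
d(a) = -3 + a
R = 4 (R = -2*(-2) = 4)
W(L) = 5 (W(L) = 1 + 4 = 5)
t = ⅕ (t = 1/5 = ⅕ ≈ 0.20000)
S(I) = -49 (S(I) = -14 + 7*(0*(-3 - 2) - 5) = -14 + 7*(0*(-5) - 5) = -14 + 7*(0 - 5) = -14 + 7*(-5) = -14 - 35 = -49)
S(t)² = (-49)² = 2401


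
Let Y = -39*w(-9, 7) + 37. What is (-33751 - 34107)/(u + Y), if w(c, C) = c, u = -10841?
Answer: 67858/10453 ≈ 6.4917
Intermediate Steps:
Y = 388 (Y = -39*(-9) + 37 = 351 + 37 = 388)
(-33751 - 34107)/(u + Y) = (-33751 - 34107)/(-10841 + 388) = -67858/(-10453) = -67858*(-1/10453) = 67858/10453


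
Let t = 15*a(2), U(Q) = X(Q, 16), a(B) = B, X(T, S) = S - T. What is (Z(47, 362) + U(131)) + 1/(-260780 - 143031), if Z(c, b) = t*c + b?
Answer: 669114826/403811 ≈ 1657.0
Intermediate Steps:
U(Q) = 16 - Q
t = 30 (t = 15*2 = 30)
Z(c, b) = b + 30*c (Z(c, b) = 30*c + b = b + 30*c)
(Z(47, 362) + U(131)) + 1/(-260780 - 143031) = ((362 + 30*47) + (16 - 1*131)) + 1/(-260780 - 143031) = ((362 + 1410) + (16 - 131)) + 1/(-403811) = (1772 - 115) - 1/403811 = 1657 - 1/403811 = 669114826/403811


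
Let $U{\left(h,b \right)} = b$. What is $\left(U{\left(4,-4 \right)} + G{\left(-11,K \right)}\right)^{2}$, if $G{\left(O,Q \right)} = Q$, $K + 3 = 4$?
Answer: $9$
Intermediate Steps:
$K = 1$ ($K = -3 + 4 = 1$)
$\left(U{\left(4,-4 \right)} + G{\left(-11,K \right)}\right)^{2} = \left(-4 + 1\right)^{2} = \left(-3\right)^{2} = 9$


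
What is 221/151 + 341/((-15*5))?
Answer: -34916/11325 ≈ -3.0831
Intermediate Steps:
221/151 + 341/((-15*5)) = 221*(1/151) + 341/(-75) = 221/151 + 341*(-1/75) = 221/151 - 341/75 = -34916/11325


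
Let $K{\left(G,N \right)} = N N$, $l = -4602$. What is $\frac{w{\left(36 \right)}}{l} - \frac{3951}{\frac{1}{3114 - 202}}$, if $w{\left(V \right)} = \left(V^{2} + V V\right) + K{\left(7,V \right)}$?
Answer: $- \frac{8824574952}{767} \approx -1.1505 \cdot 10^{7}$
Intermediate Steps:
$K{\left(G,N \right)} = N^{2}$
$w{\left(V \right)} = 3 V^{2}$ ($w{\left(V \right)} = \left(V^{2} + V V\right) + V^{2} = \left(V^{2} + V^{2}\right) + V^{2} = 2 V^{2} + V^{2} = 3 V^{2}$)
$\frac{w{\left(36 \right)}}{l} - \frac{3951}{\frac{1}{3114 - 202}} = \frac{3 \cdot 36^{2}}{-4602} - \frac{3951}{\frac{1}{3114 - 202}} = 3 \cdot 1296 \left(- \frac{1}{4602}\right) - \frac{3951}{\frac{1}{2912}} = 3888 \left(- \frac{1}{4602}\right) - 3951 \frac{1}{\frac{1}{2912}} = - \frac{648}{767} - 11505312 = - \frac{8824574952}{767}$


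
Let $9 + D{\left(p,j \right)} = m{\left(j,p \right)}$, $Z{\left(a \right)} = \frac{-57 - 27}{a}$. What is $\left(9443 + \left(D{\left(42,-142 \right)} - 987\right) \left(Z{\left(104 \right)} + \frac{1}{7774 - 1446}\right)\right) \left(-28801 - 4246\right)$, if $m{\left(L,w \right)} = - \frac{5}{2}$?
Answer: $- \frac{7961025184531}{23504} \approx -3.3871 \cdot 10^{8}$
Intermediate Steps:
$Z{\left(a \right)} = - \frac{84}{a}$ ($Z{\left(a \right)} = \frac{-57 - 27}{a} = - \frac{84}{a}$)
$m{\left(L,w \right)} = - \frac{5}{2}$ ($m{\left(L,w \right)} = \left(-5\right) \frac{1}{2} = - \frac{5}{2}$)
$D{\left(p,j \right)} = - \frac{23}{2}$ ($D{\left(p,j \right)} = -9 - \frac{5}{2} = - \frac{23}{2}$)
$\left(9443 + \left(D{\left(42,-142 \right)} - 987\right) \left(Z{\left(104 \right)} + \frac{1}{7774 - 1446}\right)\right) \left(-28801 - 4246\right) = \left(9443 + \left(- \frac{23}{2} - 987\right) \left(- \frac{84}{104} + \frac{1}{7774 - 1446}\right)\right) \left(-28801 - 4246\right) = \left(9443 - \frac{1997 \left(\left(-84\right) \frac{1}{104} + \frac{1}{6328}\right)}{2}\right) \left(-33047\right) = \left(9443 - \frac{1997 \left(- \frac{21}{26} + \frac{1}{6328}\right)}{2}\right) \left(-33047\right) = \left(9443 - - \frac{132662707}{164528}\right) \left(-33047\right) = \left(9443 + \frac{132662707}{164528}\right) \left(-33047\right) = \frac{1686300611}{164528} \left(-33047\right) = - \frac{7961025184531}{23504}$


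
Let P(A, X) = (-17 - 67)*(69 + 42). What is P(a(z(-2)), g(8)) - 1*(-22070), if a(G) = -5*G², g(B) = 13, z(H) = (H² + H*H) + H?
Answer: 12746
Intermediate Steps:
z(H) = H + 2*H² (z(H) = (H² + H²) + H = 2*H² + H = H + 2*H²)
P(A, X) = -9324 (P(A, X) = -84*111 = -9324)
P(a(z(-2)), g(8)) - 1*(-22070) = -9324 - 1*(-22070) = -9324 + 22070 = 12746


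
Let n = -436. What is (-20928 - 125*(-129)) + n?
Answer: -5239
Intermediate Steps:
(-20928 - 125*(-129)) + n = (-20928 - 125*(-129)) - 436 = (-20928 + 16125) - 436 = -4803 - 436 = -5239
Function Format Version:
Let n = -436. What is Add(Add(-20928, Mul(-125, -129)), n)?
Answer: -5239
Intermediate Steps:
Add(Add(-20928, Mul(-125, -129)), n) = Add(Add(-20928, Mul(-125, -129)), -436) = Add(Add(-20928, 16125), -436) = Add(-4803, -436) = -5239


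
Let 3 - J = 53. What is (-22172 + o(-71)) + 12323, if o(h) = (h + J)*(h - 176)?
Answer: 20038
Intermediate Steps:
J = -50 (J = 3 - 1*53 = 3 - 53 = -50)
o(h) = (-176 + h)*(-50 + h) (o(h) = (h - 50)*(h - 176) = (-50 + h)*(-176 + h) = (-176 + h)*(-50 + h))
(-22172 + o(-71)) + 12323 = (-22172 + (8800 + (-71)² - 226*(-71))) + 12323 = (-22172 + (8800 + 5041 + 16046)) + 12323 = (-22172 + 29887) + 12323 = 7715 + 12323 = 20038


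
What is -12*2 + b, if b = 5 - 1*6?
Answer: -25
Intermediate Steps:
b = -1 (b = 5 - 6 = -1)
-12*2 + b = -12*2 - 1 = -24 - 1 = -25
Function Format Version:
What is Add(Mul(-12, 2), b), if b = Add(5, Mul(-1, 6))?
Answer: -25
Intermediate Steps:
b = -1 (b = Add(5, -6) = -1)
Add(Mul(-12, 2), b) = Add(Mul(-12, 2), -1) = Add(-24, -1) = -25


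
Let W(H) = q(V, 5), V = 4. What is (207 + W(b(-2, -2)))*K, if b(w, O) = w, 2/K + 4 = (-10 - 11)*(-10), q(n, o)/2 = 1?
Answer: 209/103 ≈ 2.0291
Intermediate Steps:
q(n, o) = 2 (q(n, o) = 2*1 = 2)
K = 1/103 (K = 2/(-4 + (-10 - 11)*(-10)) = 2/(-4 - 21*(-10)) = 2/(-4 + 210) = 2/206 = 2*(1/206) = 1/103 ≈ 0.0097087)
W(H) = 2
(207 + W(b(-2, -2)))*K = (207 + 2)*(1/103) = 209*(1/103) = 209/103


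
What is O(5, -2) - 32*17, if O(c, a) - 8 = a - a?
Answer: -536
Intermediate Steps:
O(c, a) = 8 (O(c, a) = 8 + (a - a) = 8 + 0 = 8)
O(5, -2) - 32*17 = 8 - 32*17 = 8 - 544 = -536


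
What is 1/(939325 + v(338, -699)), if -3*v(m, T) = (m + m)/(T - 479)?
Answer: 1767/1659787613 ≈ 1.0646e-6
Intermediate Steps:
v(m, T) = -2*m/(3*(-479 + T)) (v(m, T) = -(m + m)/(3*(T - 479)) = -2*m/(3*(-479 + T)))
1/(939325 + v(338, -699)) = 1/(939325 - 2*338/(-1437 + 3*(-699))) = 1/(939325 - 2*338/(-1437 - 2097)) = 1/(939325 - 2*338/(-3534)) = 1/(939325 - 2*338*(-1/3534)) = 1/(939325 + 338/1767) = 1/(1659787613/1767) = 1767/1659787613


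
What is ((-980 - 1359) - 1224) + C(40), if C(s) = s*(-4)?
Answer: -3723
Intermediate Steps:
C(s) = -4*s
((-980 - 1359) - 1224) + C(40) = ((-980 - 1359) - 1224) - 4*40 = (-2339 - 1224) - 160 = -3563 - 160 = -3723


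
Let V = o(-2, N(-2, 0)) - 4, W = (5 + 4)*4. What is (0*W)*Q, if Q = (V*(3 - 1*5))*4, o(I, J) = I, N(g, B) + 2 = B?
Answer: 0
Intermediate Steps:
N(g, B) = -2 + B
W = 36 (W = 9*4 = 36)
V = -6 (V = -2 - 4 = -6)
Q = 48 (Q = -6*(3 - 1*5)*4 = -6*(3 - 5)*4 = -6*(-2)*4 = 12*4 = 48)
(0*W)*Q = (0*36)*48 = 0*48 = 0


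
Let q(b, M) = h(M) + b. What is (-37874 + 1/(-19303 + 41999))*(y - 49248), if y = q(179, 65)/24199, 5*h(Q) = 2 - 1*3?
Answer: 365862938627696457/196150180 ≈ 1.8652e+9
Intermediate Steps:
h(Q) = -1/5 (h(Q) = (2 - 1*3)/5 = (2 - 3)/5 = (1/5)*(-1) = -1/5)
q(b, M) = -1/5 + b
y = 894/120995 (y = (-1/5 + 179)/24199 = (894/5)*(1/24199) = 894/120995 ≈ 0.0073887)
(-37874 + 1/(-19303 + 41999))*(y - 49248) = (-37874 + 1/(-19303 + 41999))*(894/120995 - 49248) = (-37874 + 1/22696)*(-5958760866/120995) = -859588303/22696*(-5958760866/120995) = 365862938627696457/196150180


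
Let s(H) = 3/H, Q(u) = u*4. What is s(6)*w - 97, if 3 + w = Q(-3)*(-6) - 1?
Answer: -63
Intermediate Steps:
Q(u) = 4*u
w = 68 (w = -3 + ((4*(-3))*(-6) - 1) = -3 + (-12*(-6) - 1) = -3 + (72 - 1) = -3 + 71 = 68)
s(6)*w - 97 = (3/6)*68 - 97 = (3*(⅙))*68 - 97 = (½)*68 - 97 = 34 - 97 = -63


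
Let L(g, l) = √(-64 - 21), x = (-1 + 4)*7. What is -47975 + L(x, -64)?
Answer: -47975 + I*√85 ≈ -47975.0 + 9.2195*I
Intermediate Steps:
x = 21 (x = 3*7 = 21)
L(g, l) = I*√85 (L(g, l) = √(-85) = I*√85)
-47975 + L(x, -64) = -47975 + I*√85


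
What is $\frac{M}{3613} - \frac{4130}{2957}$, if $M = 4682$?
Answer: $- \frac{1077016}{10683641} \approx -0.10081$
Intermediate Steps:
$\frac{M}{3613} - \frac{4130}{2957} = \frac{4682}{3613} - \frac{4130}{2957} = - \frac{1077016}{10683641}$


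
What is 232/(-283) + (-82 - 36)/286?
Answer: -49873/40469 ≈ -1.2324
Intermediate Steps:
232/(-283) + (-82 - 36)/286 = 232*(-1/283) - 118*1/286 = -232/283 - 59/143 = -49873/40469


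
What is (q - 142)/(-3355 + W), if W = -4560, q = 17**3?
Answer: -4771/7915 ≈ -0.60278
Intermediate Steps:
q = 4913
(q - 142)/(-3355 + W) = (4913 - 142)/(-3355 - 4560) = 4771/(-7915) = 4771*(-1/7915) = -4771/7915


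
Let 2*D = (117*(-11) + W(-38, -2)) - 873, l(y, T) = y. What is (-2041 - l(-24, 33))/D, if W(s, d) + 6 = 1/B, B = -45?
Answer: 181530/97471 ≈ 1.8624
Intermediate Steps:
W(s, d) = -271/45 (W(s, d) = -6 + 1/(-45) = -6 - 1/45 = -271/45)
D = -97471/90 (D = ((117*(-11) - 271/45) - 873)/2 = ((-1287 - 271/45) - 873)/2 = (-58186/45 - 873)/2 = (½)*(-97471/45) = -97471/90 ≈ -1083.0)
(-2041 - l(-24, 33))/D = (-2041 - 1*(-24))/(-97471/90) = (-2041 + 24)*(-90/97471) = -2017*(-90/97471) = 181530/97471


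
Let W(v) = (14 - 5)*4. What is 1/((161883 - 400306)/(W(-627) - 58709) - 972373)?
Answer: -58673/57051802606 ≈ -1.0284e-6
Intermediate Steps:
W(v) = 36 (W(v) = 9*4 = 36)
1/((161883 - 400306)/(W(-627) - 58709) - 972373) = 1/((161883 - 400306)/(36 - 58709) - 972373) = 1/(-238423/(-58673) - 972373) = 1/(-238423*(-1/58673) - 972373) = 1/(238423/58673 - 972373) = 1/(-57051802606/58673) = -58673/57051802606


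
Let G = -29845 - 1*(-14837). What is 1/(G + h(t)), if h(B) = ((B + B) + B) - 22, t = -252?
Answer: -1/15786 ≈ -6.3347e-5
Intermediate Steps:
h(B) = -22 + 3*B (h(B) = (2*B + B) - 22 = 3*B - 22 = -22 + 3*B)
G = -15008 (G = -29845 + 14837 = -15008)
1/(G + h(t)) = 1/(-15008 + (-22 + 3*(-252))) = 1/(-15008 + (-22 - 756)) = 1/(-15008 - 778) = 1/(-15786) = -1/15786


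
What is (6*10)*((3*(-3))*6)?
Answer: -3240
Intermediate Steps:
(6*10)*((3*(-3))*6) = 60*(-9*6) = 60*(-54) = -3240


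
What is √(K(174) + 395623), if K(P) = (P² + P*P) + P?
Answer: √456349 ≈ 675.54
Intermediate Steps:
K(P) = P + 2*P² (K(P) = (P² + P²) + P = 2*P² + P = P + 2*P²)
√(K(174) + 395623) = √(174*(1 + 2*174) + 395623) = √(174*(1 + 348) + 395623) = √(174*349 + 395623) = √(60726 + 395623) = √456349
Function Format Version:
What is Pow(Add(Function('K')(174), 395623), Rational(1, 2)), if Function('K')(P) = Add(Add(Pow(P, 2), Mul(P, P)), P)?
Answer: Pow(456349, Rational(1, 2)) ≈ 675.54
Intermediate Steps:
Function('K')(P) = Add(P, Mul(2, Pow(P, 2))) (Function('K')(P) = Add(Add(Pow(P, 2), Pow(P, 2)), P) = Add(Mul(2, Pow(P, 2)), P) = Add(P, Mul(2, Pow(P, 2))))
Pow(Add(Function('K')(174), 395623), Rational(1, 2)) = Pow(Add(Mul(174, Add(1, Mul(2, 174))), 395623), Rational(1, 2)) = Pow(Add(Mul(174, Add(1, 348)), 395623), Rational(1, 2)) = Pow(Add(Mul(174, 349), 395623), Rational(1, 2)) = Pow(Add(60726, 395623), Rational(1, 2)) = Pow(456349, Rational(1, 2))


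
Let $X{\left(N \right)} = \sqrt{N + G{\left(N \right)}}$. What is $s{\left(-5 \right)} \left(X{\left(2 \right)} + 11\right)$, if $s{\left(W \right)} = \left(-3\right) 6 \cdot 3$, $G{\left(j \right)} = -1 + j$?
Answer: $-594 - 54 \sqrt{3} \approx -687.53$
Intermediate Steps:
$X{\left(N \right)} = \sqrt{-1 + 2 N}$ ($X{\left(N \right)} = \sqrt{N + \left(-1 + N\right)} = \sqrt{-1 + 2 N}$)
$s{\left(W \right)} = -54$ ($s{\left(W \right)} = \left(-18\right) 3 = -54$)
$s{\left(-5 \right)} \left(X{\left(2 \right)} + 11\right) = - 54 \left(\sqrt{-1 + 2 \cdot 2} + 11\right) = - 54 \left(\sqrt{-1 + 4} + 11\right) = - 54 \left(\sqrt{3} + 11\right) = - 54 \left(11 + \sqrt{3}\right) = -594 - 54 \sqrt{3}$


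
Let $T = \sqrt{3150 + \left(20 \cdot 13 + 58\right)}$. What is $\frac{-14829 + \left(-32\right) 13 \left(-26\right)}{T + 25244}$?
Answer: $- \frac{25326043}{159314017} + \frac{68221 \sqrt{3}}{318628034} \approx -0.1586$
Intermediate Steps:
$T = 34 \sqrt{3}$ ($T = \sqrt{3150 + \left(260 + 58\right)} = \sqrt{3150 + 318} = \sqrt{3468} = 34 \sqrt{3} \approx 58.89$)
$\frac{-14829 + \left(-32\right) 13 \left(-26\right)}{T + 25244} = \frac{-14829 + \left(-32\right) 13 \left(-26\right)}{34 \sqrt{3} + 25244} = \frac{-14829 - -10816}{25244 + 34 \sqrt{3}} = \frac{-14829 + 10816}{25244 + 34 \sqrt{3}} = - \frac{4013}{25244 + 34 \sqrt{3}}$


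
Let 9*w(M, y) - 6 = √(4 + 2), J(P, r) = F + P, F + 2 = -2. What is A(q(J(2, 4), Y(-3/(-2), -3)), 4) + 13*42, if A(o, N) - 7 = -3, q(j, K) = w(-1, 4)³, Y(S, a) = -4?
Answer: 550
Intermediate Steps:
F = -4 (F = -2 - 2 = -4)
J(P, r) = -4 + P
w(M, y) = ⅔ + √6/9 (w(M, y) = ⅔ + √(4 + 2)/9 = ⅔ + √6/9)
q(j, K) = (⅔ + √6/9)³
A(o, N) = 4 (A(o, N) = 7 - 3 = 4)
A(q(J(2, 4), Y(-3/(-2), -3)), 4) + 13*42 = 4 + 13*42 = 4 + 546 = 550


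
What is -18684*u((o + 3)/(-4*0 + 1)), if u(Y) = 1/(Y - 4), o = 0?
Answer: 18684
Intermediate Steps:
u(Y) = 1/(-4 + Y)
-18684*u((o + 3)/(-4*0 + 1)) = -18684/(-4 + (0 + 3)/(-4*0 + 1)) = -18684/(-4 + 3/(0 + 1)) = -18684/(-4 + 3/1) = -18684/(-4 + 3*1) = -18684/(-4 + 3) = -18684/(-1) = -18684*(-1) = 18684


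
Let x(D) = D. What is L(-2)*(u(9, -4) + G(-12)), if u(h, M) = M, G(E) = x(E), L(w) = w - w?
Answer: 0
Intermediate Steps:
L(w) = 0
G(E) = E
L(-2)*(u(9, -4) + G(-12)) = 0*(-4 - 12) = 0*(-16) = 0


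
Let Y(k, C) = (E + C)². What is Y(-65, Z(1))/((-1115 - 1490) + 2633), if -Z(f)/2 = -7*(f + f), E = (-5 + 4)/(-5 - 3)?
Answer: 50625/1792 ≈ 28.251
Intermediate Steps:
E = ⅛ (E = -1/(-8) = -1*(-⅛) = ⅛ ≈ 0.12500)
Z(f) = 28*f (Z(f) = -(-14)*(f + f) = -(-14)*2*f = -(-28)*f = 28*f)
Y(k, C) = (⅛ + C)²
Y(-65, Z(1))/((-1115 - 1490) + 2633) = ((1 + 8*(28*1))²/64)/((-1115 - 1490) + 2633) = ((1 + 8*28)²/64)/(-2605 + 2633) = ((1 + 224)²/64)/28 = ((1/64)*225²)*(1/28) = ((1/64)*50625)*(1/28) = (50625/64)*(1/28) = 50625/1792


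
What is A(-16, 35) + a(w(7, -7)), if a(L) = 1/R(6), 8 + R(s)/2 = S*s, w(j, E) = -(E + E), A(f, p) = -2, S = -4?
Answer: -129/64 ≈ -2.0156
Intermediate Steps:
w(j, E) = -2*E
R(s) = -16 - 8*s (R(s) = -16 + 2*(-4*s) = -16 - 8*s)
a(L) = -1/64 (a(L) = 1/(-16 - 8*6) = 1/(-16 - 48) = 1/(-64) = -1/64)
A(-16, 35) + a(w(7, -7)) = -2 - 1/64 = -129/64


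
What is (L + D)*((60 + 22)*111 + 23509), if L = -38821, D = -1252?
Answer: -1306820603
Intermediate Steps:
(L + D)*((60 + 22)*111 + 23509) = (-38821 - 1252)*((60 + 22)*111 + 23509) = -40073*(82*111 + 23509) = -40073*(9102 + 23509) = -40073*32611 = -1306820603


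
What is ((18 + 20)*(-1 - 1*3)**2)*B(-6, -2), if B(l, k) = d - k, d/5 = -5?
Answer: -13984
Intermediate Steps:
d = -25 (d = 5*(-5) = -25)
B(l, k) = -25 - k
((18 + 20)*(-1 - 1*3)**2)*B(-6, -2) = ((18 + 20)*(-1 - 1*3)**2)*(-25 - 1*(-2)) = (38*(-1 - 3)**2)*(-25 + 2) = (38*(-4)**2)*(-23) = (38*16)*(-23) = 608*(-23) = -13984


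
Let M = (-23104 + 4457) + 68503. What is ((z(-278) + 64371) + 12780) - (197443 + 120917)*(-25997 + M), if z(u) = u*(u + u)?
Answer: -7595519521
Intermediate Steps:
z(u) = 2*u**2 (z(u) = u*(2*u) = 2*u**2)
M = 49856 (M = -18647 + 68503 = 49856)
((z(-278) + 64371) + 12780) - (197443 + 120917)*(-25997 + M) = ((2*(-278)**2 + 64371) + 12780) - (197443 + 120917)*(-25997 + 49856) = ((2*77284 + 64371) + 12780) - 318360*23859 = ((154568 + 64371) + 12780) - 1*7595751240 = (218939 + 12780) - 7595751240 = 231719 - 7595751240 = -7595519521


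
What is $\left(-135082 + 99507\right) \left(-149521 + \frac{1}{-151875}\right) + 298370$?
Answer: $\frac{32316010767298}{6075} \approx 5.3195 \cdot 10^{9}$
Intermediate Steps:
$\left(-135082 + 99507\right) \left(-149521 + \frac{1}{-151875}\right) + 298370 = - 35575 \left(-149521 - \frac{1}{151875}\right) + 298370 = \left(-35575\right) \left(- \frac{22708501876}{151875}\right) + 298370 = \frac{32314198169548}{6075} + 298370 = \frac{32316010767298}{6075}$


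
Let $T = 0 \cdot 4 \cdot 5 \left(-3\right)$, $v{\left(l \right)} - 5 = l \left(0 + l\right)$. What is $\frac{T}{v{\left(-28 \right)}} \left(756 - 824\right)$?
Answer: $0$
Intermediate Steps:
$v{\left(l \right)} = 5 + l^{2}$ ($v{\left(l \right)} = 5 + l \left(0 + l\right) = 5 + l l = 5 + l^{2}$)
$T = 0$ ($T = 0 \left(-15\right) = 0$)
$\frac{T}{v{\left(-28 \right)}} \left(756 - 824\right) = \frac{0}{5 + \left(-28\right)^{2}} \left(756 - 824\right) = \frac{0}{5 + 784} \left(-68\right) = \frac{0}{789} \left(-68\right) = 0 \cdot \frac{1}{789} \left(-68\right) = 0 \left(-68\right) = 0$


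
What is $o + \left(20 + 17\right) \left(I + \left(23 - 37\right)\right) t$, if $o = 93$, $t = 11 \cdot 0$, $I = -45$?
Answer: $93$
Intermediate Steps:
$t = 0$
$o + \left(20 + 17\right) \left(I + \left(23 - 37\right)\right) t = 93 + \left(20 + 17\right) \left(-45 + \left(23 - 37\right)\right) 0 = 93 + 37 \left(-45 + \left(23 - 37\right)\right) 0 = 93 + 37 \left(-45 - 14\right) 0 = 93 + 37 \left(-59\right) 0 = 93 - 0 = 93 + 0 = 93$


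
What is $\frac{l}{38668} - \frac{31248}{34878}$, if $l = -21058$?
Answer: $- \frac{161896549}{112388542} \approx -1.4405$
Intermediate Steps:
$\frac{l}{38668} - \frac{31248}{34878} = - \frac{21058}{38668} - \frac{31248}{34878} = \left(-21058\right) \frac{1}{38668} - \frac{5208}{5813} = - \frac{10529}{19334} - \frac{5208}{5813} = - \frac{161896549}{112388542}$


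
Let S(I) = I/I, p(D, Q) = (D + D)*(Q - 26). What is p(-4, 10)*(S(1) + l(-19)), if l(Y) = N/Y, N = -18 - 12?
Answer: 6272/19 ≈ 330.11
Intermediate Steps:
p(D, Q) = 2*D*(-26 + Q) (p(D, Q) = (2*D)*(-26 + Q) = 2*D*(-26 + Q))
S(I) = 1
N = -30
l(Y) = -30/Y
p(-4, 10)*(S(1) + l(-19)) = (2*(-4)*(-26 + 10))*(1 - 30/(-19)) = (2*(-4)*(-16))*(1 - 30*(-1/19)) = 128*(1 + 30/19) = 128*(49/19) = 6272/19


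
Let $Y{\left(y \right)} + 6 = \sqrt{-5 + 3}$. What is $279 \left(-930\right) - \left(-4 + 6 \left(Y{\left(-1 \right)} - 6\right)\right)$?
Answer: $-259394 - 6 i \sqrt{2} \approx -2.5939 \cdot 10^{5} - 8.4853 i$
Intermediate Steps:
$Y{\left(y \right)} = -6 + i \sqrt{2}$ ($Y{\left(y \right)} = -6 + \sqrt{-5 + 3} = -6 + \sqrt{-2} = -6 + i \sqrt{2}$)
$279 \left(-930\right) - \left(-4 + 6 \left(Y{\left(-1 \right)} - 6\right)\right) = 279 \left(-930\right) + \left(- 6 \left(\left(-6 + i \sqrt{2}\right) - 6\right) + 4\right) = -259470 + \left(- 6 \left(\left(-6 + i \sqrt{2}\right) - 6\right) + 4\right) = -259470 + \left(- 6 \left(-12 + i \sqrt{2}\right) + 4\right) = -259470 + \left(\left(72 - 6 i \sqrt{2}\right) + 4\right) = -259470 + \left(76 - 6 i \sqrt{2}\right) = -259394 - 6 i \sqrt{2}$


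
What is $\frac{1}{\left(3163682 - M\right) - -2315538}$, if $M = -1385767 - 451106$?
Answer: $\frac{1}{7316093} \approx 1.3669 \cdot 10^{-7}$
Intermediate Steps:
$M = -1836873$ ($M = -1385767 - 451106 = -1836873$)
$\frac{1}{\left(3163682 - M\right) - -2315538} = \frac{1}{\left(3163682 - -1836873\right) - -2315538} = \frac{1}{\left(3163682 + 1836873\right) + 2315538} = \frac{1}{5000555 + 2315538} = \frac{1}{7316093}$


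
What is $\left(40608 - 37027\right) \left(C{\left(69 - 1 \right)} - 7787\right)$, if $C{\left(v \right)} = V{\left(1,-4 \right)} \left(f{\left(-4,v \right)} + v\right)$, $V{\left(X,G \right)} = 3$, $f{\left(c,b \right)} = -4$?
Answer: $-27197695$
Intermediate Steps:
$C{\left(v \right)} = -12 + 3 v$ ($C{\left(v \right)} = 3 \left(-4 + v\right) = -12 + 3 v$)
$\left(40608 - 37027\right) \left(C{\left(69 - 1 \right)} - 7787\right) = \left(40608 - 37027\right) \left(\left(-12 + 3 \left(69 - 1\right)\right) - 7787\right) = 3581 \left(\left(-12 + 3 \left(69 - 1\right)\right) - 7787\right) = 3581 \left(\left(-12 + 3 \cdot 68\right) - 7787\right) = 3581 \left(\left(-12 + 204\right) - 7787\right) = 3581 \left(192 - 7787\right) = 3581 \left(-7595\right) = -27197695$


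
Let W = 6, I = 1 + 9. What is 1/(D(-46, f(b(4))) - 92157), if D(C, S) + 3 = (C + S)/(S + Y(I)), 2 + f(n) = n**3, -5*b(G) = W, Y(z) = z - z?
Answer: -233/21470172 ≈ -1.0852e-5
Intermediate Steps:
I = 10
Y(z) = 0
b(G) = -6/5 (b(G) = -1/5*6 = -6/5)
f(n) = -2 + n**3
D(C, S) = -3 + (C + S)/S (D(C, S) = -3 + (C + S)/(S + 0) = -3 + (C + S)/S)
1/(D(-46, f(b(4))) - 92157) = 1/((-2 - 46/(-2 + (-6/5)**3)) - 92157) = 1/((-2 - 46/(-2 - 216/125)) - 92157) = 1/((-2 - 46/(-466/125)) - 92157) = 1/((-2 - 46*(-125/466)) - 92157) = 1/((-2 + 2875/233) - 92157) = 1/(2409/233 - 92157) = 1/(-21470172/233) = -233/21470172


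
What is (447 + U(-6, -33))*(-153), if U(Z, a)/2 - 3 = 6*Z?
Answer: -58293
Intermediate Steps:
U(Z, a) = 6 + 12*Z (U(Z, a) = 6 + 2*(6*Z) = 6 + 12*Z)
(447 + U(-6, -33))*(-153) = (447 + (6 + 12*(-6)))*(-153) = (447 + (6 - 72))*(-153) = (447 - 66)*(-153) = 381*(-153) = -58293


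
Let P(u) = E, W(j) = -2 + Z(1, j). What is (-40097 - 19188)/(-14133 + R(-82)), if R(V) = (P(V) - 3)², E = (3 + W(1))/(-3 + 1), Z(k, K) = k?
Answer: 59285/14117 ≈ 4.1995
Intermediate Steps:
W(j) = -1 (W(j) = -2 + 1 = -1)
E = -1 (E = (3 - 1)/(-3 + 1) = 2/(-2) = 2*(-½) = -1)
P(u) = -1
R(V) = 16 (R(V) = (-1 - 3)² = (-4)² = 16)
(-40097 - 19188)/(-14133 + R(-82)) = (-40097 - 19188)/(-14133 + 16) = -59285/(-14117) = -59285*(-1/14117) = 59285/14117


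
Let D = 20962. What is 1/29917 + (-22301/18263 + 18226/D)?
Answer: -2013404042351/5726547686251 ≈ -0.35159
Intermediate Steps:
1/29917 + (-22301/18263 + 18226/D) = 1/29917 + (-22301/18263 + 18226/20962) = 1/29917 + (-22301*1/18263 + 18226*(1/20962)) = 1/29917 + (-22301/18263 + 9113/10481) = 1/29917 - 67306062/191414503 = -2013404042351/5726547686251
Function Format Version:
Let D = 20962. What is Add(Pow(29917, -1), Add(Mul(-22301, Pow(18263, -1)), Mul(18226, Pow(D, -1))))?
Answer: Rational(-2013404042351, 5726547686251) ≈ -0.35159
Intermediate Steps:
Add(Pow(29917, -1), Add(Mul(-22301, Pow(18263, -1)), Mul(18226, Pow(D, -1)))) = Add(Pow(29917, -1), Add(Mul(-22301, Pow(18263, -1)), Mul(18226, Pow(20962, -1)))) = Add(Rational(1, 29917), Add(Mul(-22301, Rational(1, 18263)), Mul(18226, Rational(1, 20962)))) = Add(Rational(1, 29917), Add(Rational(-22301, 18263), Rational(9113, 10481))) = Add(Rational(1, 29917), Rational(-67306062, 191414503)) = Rational(-2013404042351, 5726547686251)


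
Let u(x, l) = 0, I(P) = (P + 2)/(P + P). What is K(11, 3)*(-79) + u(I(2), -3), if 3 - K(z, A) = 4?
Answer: 79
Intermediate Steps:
I(P) = (2 + P)/(2*P) (I(P) = (2 + P)/((2*P)) = (2 + P)*(1/(2*P)) = (2 + P)/(2*P))
K(z, A) = -1 (K(z, A) = 3 - 1*4 = 3 - 4 = -1)
K(11, 3)*(-79) + u(I(2), -3) = -1*(-79) + 0 = 79 + 0 = 79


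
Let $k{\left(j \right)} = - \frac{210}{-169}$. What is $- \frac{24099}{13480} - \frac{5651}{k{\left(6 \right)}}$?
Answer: $- \frac{1287871691}{283080} \approx -4549.5$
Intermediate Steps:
$k{\left(j \right)} = \frac{210}{169}$ ($k{\left(j \right)} = \left(-210\right) \left(- \frac{1}{169}\right) = \frac{210}{169}$)
$- \frac{24099}{13480} - \frac{5651}{k{\left(6 \right)}} = - \frac{24099}{13480} - \frac{5651}{\frac{210}{169}} = \left(-24099\right) \frac{1}{13480} - \frac{955019}{210} = - \frac{24099}{13480} - \frac{955019}{210} = - \frac{1287871691}{283080}$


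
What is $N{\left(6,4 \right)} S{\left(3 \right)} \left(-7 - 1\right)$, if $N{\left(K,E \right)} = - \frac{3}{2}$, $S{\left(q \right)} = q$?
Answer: $36$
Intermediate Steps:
$N{\left(K,E \right)} = - \frac{3}{2}$ ($N{\left(K,E \right)} = \left(-3\right) \frac{1}{2} = - \frac{3}{2}$)
$N{\left(6,4 \right)} S{\left(3 \right)} \left(-7 - 1\right) = \left(- \frac{3}{2}\right) 3 \left(-7 - 1\right) = \left(- \frac{9}{2}\right) \left(-8\right) = 36$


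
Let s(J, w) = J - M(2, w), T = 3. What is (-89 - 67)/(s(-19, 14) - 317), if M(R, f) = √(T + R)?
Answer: 52416/112891 - 156*√5/112891 ≈ 0.46122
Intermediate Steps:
M(R, f) = √(3 + R)
s(J, w) = J - √5 (s(J, w) = J - √(3 + 2) = J - √5)
(-89 - 67)/(s(-19, 14) - 317) = (-89 - 67)/((-19 - √5) - 317) = -156/(-336 - √5)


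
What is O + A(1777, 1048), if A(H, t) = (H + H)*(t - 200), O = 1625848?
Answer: 4639640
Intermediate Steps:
A(H, t) = 2*H*(-200 + t) (A(H, t) = (2*H)*(-200 + t) = 2*H*(-200 + t))
O + A(1777, 1048) = 1625848 + 2*1777*(-200 + 1048) = 1625848 + 2*1777*848 = 1625848 + 3013792 = 4639640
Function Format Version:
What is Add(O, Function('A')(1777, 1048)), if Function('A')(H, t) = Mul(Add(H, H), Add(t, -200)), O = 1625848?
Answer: 4639640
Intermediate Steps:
Function('A')(H, t) = Mul(2, H, Add(-200, t)) (Function('A')(H, t) = Mul(Mul(2, H), Add(-200, t)) = Mul(2, H, Add(-200, t)))
Add(O, Function('A')(1777, 1048)) = Add(1625848, Mul(2, 1777, Add(-200, 1048))) = Add(1625848, Mul(2, 1777, 848)) = Add(1625848, 3013792) = 4639640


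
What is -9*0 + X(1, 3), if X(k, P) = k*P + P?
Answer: 6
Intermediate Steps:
X(k, P) = P + P*k (X(k, P) = P*k + P = P + P*k)
-9*0 + X(1, 3) = -9*0 + 3*(1 + 1) = 0 + 3*2 = 0 + 6 = 6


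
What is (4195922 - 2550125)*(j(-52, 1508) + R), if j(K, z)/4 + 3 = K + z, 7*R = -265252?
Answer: -369593340696/7 ≈ -5.2799e+10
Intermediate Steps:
R = -265252/7 (R = (⅐)*(-265252) = -265252/7 ≈ -37893.)
j(K, z) = -12 + 4*K + 4*z (j(K, z) = -12 + 4*(K + z) = -12 + (4*K + 4*z) = -12 + 4*K + 4*z)
(4195922 - 2550125)*(j(-52, 1508) + R) = (4195922 - 2550125)*((-12 + 4*(-52) + 4*1508) - 265252/7) = 1645797*((-12 - 208 + 6032) - 265252/7) = 1645797*(5812 - 265252/7) = 1645797*(-224568/7) = -369593340696/7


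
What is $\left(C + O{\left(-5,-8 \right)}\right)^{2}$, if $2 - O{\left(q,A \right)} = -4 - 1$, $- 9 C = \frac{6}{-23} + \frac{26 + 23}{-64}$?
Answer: $\frac{8882497009}{175509504} \approx 50.61$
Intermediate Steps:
$C = \frac{1511}{13248}$ ($C = - \frac{\frac{6}{-23} + \frac{26 + 23}{-64}}{9} = - \frac{6 \left(- \frac{1}{23}\right) + 49 \left(- \frac{1}{64}\right)}{9} = - \frac{- \frac{6}{23} - \frac{49}{64}}{9} = \left(- \frac{1}{9}\right) \left(- \frac{1511}{1472}\right) = \frac{1511}{13248} \approx 0.11405$)
$O{\left(q,A \right)} = 7$ ($O{\left(q,A \right)} = 2 - \left(-4 - 1\right) = 2 - -5 = 2 + 5 = 7$)
$\left(C + O{\left(-5,-8 \right)}\right)^{2} = \left(\frac{1511}{13248} + 7\right)^{2} = \left(\frac{94247}{13248}\right)^{2} = \frac{8882497009}{175509504}$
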